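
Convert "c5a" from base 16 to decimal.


Input: "c5a" in base 16
Positional expansion:
  Digit 'c' (value 12) x 16^2 = 3072
  Digit '5' (value 5) x 16^1 = 80
  Digit 'a' (value 10) x 16^0 = 10
Sum = 3162

3162


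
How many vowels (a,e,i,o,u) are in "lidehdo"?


Input: lidehdo
Checking each character:
  'l' at position 0: consonant
  'i' at position 1: vowel (running total: 1)
  'd' at position 2: consonant
  'e' at position 3: vowel (running total: 2)
  'h' at position 4: consonant
  'd' at position 5: consonant
  'o' at position 6: vowel (running total: 3)
Total vowels: 3

3


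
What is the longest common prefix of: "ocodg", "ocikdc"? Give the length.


Words: ocodg, ocikdc
  Position 0: all 'o' => match
  Position 1: all 'c' => match
  Position 2: ('o', 'i') => mismatch, stop
LCP = "oc" (length 2)

2


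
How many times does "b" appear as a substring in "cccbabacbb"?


Searching for "b" in "cccbabacbb"
Scanning each position:
  Position 0: "c" => no
  Position 1: "c" => no
  Position 2: "c" => no
  Position 3: "b" => MATCH
  Position 4: "a" => no
  Position 5: "b" => MATCH
  Position 6: "a" => no
  Position 7: "c" => no
  Position 8: "b" => MATCH
  Position 9: "b" => MATCH
Total occurrences: 4

4


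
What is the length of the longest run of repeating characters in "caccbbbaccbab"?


Input: "caccbbbaccbab"
Scanning for longest run:
  Position 1 ('a'): new char, reset run to 1
  Position 2 ('c'): new char, reset run to 1
  Position 3 ('c'): continues run of 'c', length=2
  Position 4 ('b'): new char, reset run to 1
  Position 5 ('b'): continues run of 'b', length=2
  Position 6 ('b'): continues run of 'b', length=3
  Position 7 ('a'): new char, reset run to 1
  Position 8 ('c'): new char, reset run to 1
  Position 9 ('c'): continues run of 'c', length=2
  Position 10 ('b'): new char, reset run to 1
  Position 11 ('a'): new char, reset run to 1
  Position 12 ('b'): new char, reset run to 1
Longest run: 'b' with length 3

3


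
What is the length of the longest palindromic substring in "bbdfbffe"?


Input: "bbdfbffe"
Checking substrings for palindromes:
  [3:6] "fbf" (len 3) => palindrome
  [0:2] "bb" (len 2) => palindrome
  [5:7] "ff" (len 2) => palindrome
Longest palindromic substring: "fbf" with length 3

3


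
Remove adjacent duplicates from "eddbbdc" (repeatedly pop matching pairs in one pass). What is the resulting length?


Input: eddbbdc
Stack-based adjacent duplicate removal:
  Read 'e': push. Stack: e
  Read 'd': push. Stack: ed
  Read 'd': matches stack top 'd' => pop. Stack: e
  Read 'b': push. Stack: eb
  Read 'b': matches stack top 'b' => pop. Stack: e
  Read 'd': push. Stack: ed
  Read 'c': push. Stack: edc
Final stack: "edc" (length 3)

3


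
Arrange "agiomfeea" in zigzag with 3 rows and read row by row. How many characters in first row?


Zigzag "agiomfeea" into 3 rows:
Placing characters:
  'a' => row 0
  'g' => row 1
  'i' => row 2
  'o' => row 1
  'm' => row 0
  'f' => row 1
  'e' => row 2
  'e' => row 1
  'a' => row 0
Rows:
  Row 0: "ama"
  Row 1: "gofe"
  Row 2: "ie"
First row length: 3

3


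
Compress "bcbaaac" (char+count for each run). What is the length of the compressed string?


Input: bcbaaac
Runs:
  'b' x 1 => "b1"
  'c' x 1 => "c1"
  'b' x 1 => "b1"
  'a' x 3 => "a3"
  'c' x 1 => "c1"
Compressed: "b1c1b1a3c1"
Compressed length: 10

10


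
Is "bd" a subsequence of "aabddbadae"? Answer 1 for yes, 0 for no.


Check if "bd" is a subsequence of "aabddbadae"
Greedy scan:
  Position 0 ('a'): no match needed
  Position 1 ('a'): no match needed
  Position 2 ('b'): matches sub[0] = 'b'
  Position 3 ('d'): matches sub[1] = 'd'
  Position 4 ('d'): no match needed
  Position 5 ('b'): no match needed
  Position 6 ('a'): no match needed
  Position 7 ('d'): no match needed
  Position 8 ('a'): no match needed
  Position 9 ('e'): no match needed
All 2 characters matched => is a subsequence

1


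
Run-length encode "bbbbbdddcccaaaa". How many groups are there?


Input: bbbbbdddcccaaaa
Scanning for consecutive runs:
  Group 1: 'b' x 5 (positions 0-4)
  Group 2: 'd' x 3 (positions 5-7)
  Group 3: 'c' x 3 (positions 8-10)
  Group 4: 'a' x 4 (positions 11-14)
Total groups: 4

4


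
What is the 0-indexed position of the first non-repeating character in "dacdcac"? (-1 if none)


Input: dacdcac
Character frequencies:
  'a': 2
  'c': 3
  'd': 2
Scanning left to right for freq == 1:
  Position 0 ('d'): freq=2, skip
  Position 1 ('a'): freq=2, skip
  Position 2 ('c'): freq=3, skip
  Position 3 ('d'): freq=2, skip
  Position 4 ('c'): freq=3, skip
  Position 5 ('a'): freq=2, skip
  Position 6 ('c'): freq=3, skip
  No unique character found => answer = -1

-1


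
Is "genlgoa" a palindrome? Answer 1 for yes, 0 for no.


Input: genlgoa
Reversed: aoglneg
  Compare pos 0 ('g') with pos 6 ('a'): MISMATCH
  Compare pos 1 ('e') with pos 5 ('o'): MISMATCH
  Compare pos 2 ('n') with pos 4 ('g'): MISMATCH
Result: not a palindrome

0


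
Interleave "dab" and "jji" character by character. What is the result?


Interleaving "dab" and "jji":
  Position 0: 'd' from first, 'j' from second => "dj"
  Position 1: 'a' from first, 'j' from second => "aj"
  Position 2: 'b' from first, 'i' from second => "bi"
Result: djajbi

djajbi


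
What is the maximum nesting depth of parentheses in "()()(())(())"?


Input: "()()(())(())"
Tracking depth:
  Position 0 '(': depth becomes 1
  Position 1 ')': depth becomes 0
  Position 2 '(': depth becomes 1
  Position 3 ')': depth becomes 0
  Position 4 '(': depth becomes 1
  Position 5 '(': depth becomes 2
  Position 6 ')': depth becomes 1
  Position 7 ')': depth becomes 0
  Position 8 '(': depth becomes 1
  Position 9 '(': depth becomes 2
  Position 10 ')': depth becomes 1
  Position 11 ')': depth becomes 0
Maximum depth reached: 2

2


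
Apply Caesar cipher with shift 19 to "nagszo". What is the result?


Caesar cipher: shift "nagszo" by 19
  'n' (pos 13) + 19 = pos 6 = 'g'
  'a' (pos 0) + 19 = pos 19 = 't'
  'g' (pos 6) + 19 = pos 25 = 'z'
  's' (pos 18) + 19 = pos 11 = 'l'
  'z' (pos 25) + 19 = pos 18 = 's'
  'o' (pos 14) + 19 = pos 7 = 'h'
Result: gtzlsh

gtzlsh


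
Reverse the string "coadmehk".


Input: coadmehk
Reading characters right to left:
  Position 7: 'k'
  Position 6: 'h'
  Position 5: 'e'
  Position 4: 'm'
  Position 3: 'd'
  Position 2: 'a'
  Position 1: 'o'
  Position 0: 'c'
Reversed: khemdaoc

khemdaoc


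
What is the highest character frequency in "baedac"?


Input: baedac
Character counts:
  'a': 2
  'b': 1
  'c': 1
  'd': 1
  'e': 1
Maximum frequency: 2

2


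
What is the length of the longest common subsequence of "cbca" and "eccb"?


LCS of "cbca" and "eccb"
DP table:
           e    c    c    b
      0    0    0    0    0
  c   0    0    1    1    1
  b   0    0    1    1    2
  c   0    0    1    2    2
  a   0    0    1    2    2
LCS length = dp[4][4] = 2

2


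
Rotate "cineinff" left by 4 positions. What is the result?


Input: "cineinff", rotate left by 4
First 4 characters: "cine"
Remaining characters: "inff"
Concatenate remaining + first: "inff" + "cine" = "inffcine"

inffcine


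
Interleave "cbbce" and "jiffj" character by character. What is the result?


Interleaving "cbbce" and "jiffj":
  Position 0: 'c' from first, 'j' from second => "cj"
  Position 1: 'b' from first, 'i' from second => "bi"
  Position 2: 'b' from first, 'f' from second => "bf"
  Position 3: 'c' from first, 'f' from second => "cf"
  Position 4: 'e' from first, 'j' from second => "ej"
Result: cjbibfcfej

cjbibfcfej


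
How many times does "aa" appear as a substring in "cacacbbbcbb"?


Searching for "aa" in "cacacbbbcbb"
Scanning each position:
  Position 0: "ca" => no
  Position 1: "ac" => no
  Position 2: "ca" => no
  Position 3: "ac" => no
  Position 4: "cb" => no
  Position 5: "bb" => no
  Position 6: "bb" => no
  Position 7: "bc" => no
  Position 8: "cb" => no
  Position 9: "bb" => no
Total occurrences: 0

0


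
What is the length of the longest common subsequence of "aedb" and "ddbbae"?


LCS of "aedb" and "ddbbae"
DP table:
           d    d    b    b    a    e
      0    0    0    0    0    0    0
  a   0    0    0    0    0    1    1
  e   0    0    0    0    0    1    2
  d   0    1    1    1    1    1    2
  b   0    1    1    2    2    2    2
LCS length = dp[4][6] = 2

2


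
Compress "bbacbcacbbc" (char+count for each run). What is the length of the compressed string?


Input: bbacbcacbbc
Runs:
  'b' x 2 => "b2"
  'a' x 1 => "a1"
  'c' x 1 => "c1"
  'b' x 1 => "b1"
  'c' x 1 => "c1"
  'a' x 1 => "a1"
  'c' x 1 => "c1"
  'b' x 2 => "b2"
  'c' x 1 => "c1"
Compressed: "b2a1c1b1c1a1c1b2c1"
Compressed length: 18

18


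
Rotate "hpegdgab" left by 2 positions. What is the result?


Input: "hpegdgab", rotate left by 2
First 2 characters: "hp"
Remaining characters: "egdgab"
Concatenate remaining + first: "egdgab" + "hp" = "egdgabhp"

egdgabhp


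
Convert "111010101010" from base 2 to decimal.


Input: "111010101010" in base 2
Positional expansion:
  Digit '1' (value 1) x 2^11 = 2048
  Digit '1' (value 1) x 2^10 = 1024
  Digit '1' (value 1) x 2^9 = 512
  Digit '0' (value 0) x 2^8 = 0
  Digit '1' (value 1) x 2^7 = 128
  Digit '0' (value 0) x 2^6 = 0
  Digit '1' (value 1) x 2^5 = 32
  Digit '0' (value 0) x 2^4 = 0
  Digit '1' (value 1) x 2^3 = 8
  Digit '0' (value 0) x 2^2 = 0
  Digit '1' (value 1) x 2^1 = 2
  Digit '0' (value 0) x 2^0 = 0
Sum = 3754

3754


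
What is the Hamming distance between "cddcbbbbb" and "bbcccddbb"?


Comparing "cddcbbbbb" and "bbcccddbb" position by position:
  Position 0: 'c' vs 'b' => differ
  Position 1: 'd' vs 'b' => differ
  Position 2: 'd' vs 'c' => differ
  Position 3: 'c' vs 'c' => same
  Position 4: 'b' vs 'c' => differ
  Position 5: 'b' vs 'd' => differ
  Position 6: 'b' vs 'd' => differ
  Position 7: 'b' vs 'b' => same
  Position 8: 'b' vs 'b' => same
Total differences (Hamming distance): 6

6


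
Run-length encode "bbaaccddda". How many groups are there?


Input: bbaaccddda
Scanning for consecutive runs:
  Group 1: 'b' x 2 (positions 0-1)
  Group 2: 'a' x 2 (positions 2-3)
  Group 3: 'c' x 2 (positions 4-5)
  Group 4: 'd' x 3 (positions 6-8)
  Group 5: 'a' x 1 (positions 9-9)
Total groups: 5

5


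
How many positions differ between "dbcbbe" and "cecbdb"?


Comparing "dbcbbe" and "cecbdb" position by position:
  Position 0: 'd' vs 'c' => DIFFER
  Position 1: 'b' vs 'e' => DIFFER
  Position 2: 'c' vs 'c' => same
  Position 3: 'b' vs 'b' => same
  Position 4: 'b' vs 'd' => DIFFER
  Position 5: 'e' vs 'b' => DIFFER
Positions that differ: 4

4


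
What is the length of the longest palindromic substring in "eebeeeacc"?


Input: "eebeeeacc"
Checking substrings for palindromes:
  [0:5] "eebee" (len 5) => palindrome
  [1:4] "ebe" (len 3) => palindrome
  [3:6] "eee" (len 3) => palindrome
  [0:2] "ee" (len 2) => palindrome
  [3:5] "ee" (len 2) => palindrome
  [4:6] "ee" (len 2) => palindrome
Longest palindromic substring: "eebee" with length 5

5


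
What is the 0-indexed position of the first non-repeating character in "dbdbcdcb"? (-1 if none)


Input: dbdbcdcb
Character frequencies:
  'b': 3
  'c': 2
  'd': 3
Scanning left to right for freq == 1:
  Position 0 ('d'): freq=3, skip
  Position 1 ('b'): freq=3, skip
  Position 2 ('d'): freq=3, skip
  Position 3 ('b'): freq=3, skip
  Position 4 ('c'): freq=2, skip
  Position 5 ('d'): freq=3, skip
  Position 6 ('c'): freq=2, skip
  Position 7 ('b'): freq=3, skip
  No unique character found => answer = -1

-1


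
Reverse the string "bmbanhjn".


Input: bmbanhjn
Reading characters right to left:
  Position 7: 'n'
  Position 6: 'j'
  Position 5: 'h'
  Position 4: 'n'
  Position 3: 'a'
  Position 2: 'b'
  Position 1: 'm'
  Position 0: 'b'
Reversed: njhnabmb

njhnabmb


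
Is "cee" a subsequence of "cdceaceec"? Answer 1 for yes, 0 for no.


Check if "cee" is a subsequence of "cdceaceec"
Greedy scan:
  Position 0 ('c'): matches sub[0] = 'c'
  Position 1 ('d'): no match needed
  Position 2 ('c'): no match needed
  Position 3 ('e'): matches sub[1] = 'e'
  Position 4 ('a'): no match needed
  Position 5 ('c'): no match needed
  Position 6 ('e'): matches sub[2] = 'e'
  Position 7 ('e'): no match needed
  Position 8 ('c'): no match needed
All 3 characters matched => is a subsequence

1


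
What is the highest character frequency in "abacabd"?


Input: abacabd
Character counts:
  'a': 3
  'b': 2
  'c': 1
  'd': 1
Maximum frequency: 3

3


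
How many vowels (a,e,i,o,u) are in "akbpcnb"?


Input: akbpcnb
Checking each character:
  'a' at position 0: vowel (running total: 1)
  'k' at position 1: consonant
  'b' at position 2: consonant
  'p' at position 3: consonant
  'c' at position 4: consonant
  'n' at position 5: consonant
  'b' at position 6: consonant
Total vowels: 1

1


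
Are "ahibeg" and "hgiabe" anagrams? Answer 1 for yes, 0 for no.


Strings: "ahibeg", "hgiabe"
Sorted first:  abeghi
Sorted second: abeghi
Sorted forms match => anagrams

1


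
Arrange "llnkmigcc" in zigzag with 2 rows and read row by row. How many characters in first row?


Zigzag "llnkmigcc" into 2 rows:
Placing characters:
  'l' => row 0
  'l' => row 1
  'n' => row 0
  'k' => row 1
  'm' => row 0
  'i' => row 1
  'g' => row 0
  'c' => row 1
  'c' => row 0
Rows:
  Row 0: "lnmgc"
  Row 1: "lkic"
First row length: 5

5


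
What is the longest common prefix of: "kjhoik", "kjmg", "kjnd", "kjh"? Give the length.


Words: kjhoik, kjmg, kjnd, kjh
  Position 0: all 'k' => match
  Position 1: all 'j' => match
  Position 2: ('h', 'm', 'n', 'h') => mismatch, stop
LCP = "kj" (length 2)

2


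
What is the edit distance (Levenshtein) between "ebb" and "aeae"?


Computing edit distance: "ebb" -> "aeae"
DP table:
           a    e    a    e
      0    1    2    3    4
  e   1    1    1    2    3
  b   2    2    2    2    3
  b   3    3    3    3    3
Edit distance = dp[3][4] = 3

3


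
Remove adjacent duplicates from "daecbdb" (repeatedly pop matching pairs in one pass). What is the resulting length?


Input: daecbdb
Stack-based adjacent duplicate removal:
  Read 'd': push. Stack: d
  Read 'a': push. Stack: da
  Read 'e': push. Stack: dae
  Read 'c': push. Stack: daec
  Read 'b': push. Stack: daecb
  Read 'd': push. Stack: daecbd
  Read 'b': push. Stack: daecbdb
Final stack: "daecbdb" (length 7)

7


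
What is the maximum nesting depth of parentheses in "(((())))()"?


Input: "(((())))()"
Tracking depth:
  Position 0 '(': depth becomes 1
  Position 1 '(': depth becomes 2
  Position 2 '(': depth becomes 3
  Position 3 '(': depth becomes 4
  Position 4 ')': depth becomes 3
  Position 5 ')': depth becomes 2
  Position 6 ')': depth becomes 1
  Position 7 ')': depth becomes 0
  Position 8 '(': depth becomes 1
  Position 9 ')': depth becomes 0
Maximum depth reached: 4

4


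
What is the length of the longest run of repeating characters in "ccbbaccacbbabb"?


Input: "ccbbaccacbbabb"
Scanning for longest run:
  Position 1 ('c'): continues run of 'c', length=2
  Position 2 ('b'): new char, reset run to 1
  Position 3 ('b'): continues run of 'b', length=2
  Position 4 ('a'): new char, reset run to 1
  Position 5 ('c'): new char, reset run to 1
  Position 6 ('c'): continues run of 'c', length=2
  Position 7 ('a'): new char, reset run to 1
  Position 8 ('c'): new char, reset run to 1
  Position 9 ('b'): new char, reset run to 1
  Position 10 ('b'): continues run of 'b', length=2
  Position 11 ('a'): new char, reset run to 1
  Position 12 ('b'): new char, reset run to 1
  Position 13 ('b'): continues run of 'b', length=2
Longest run: 'c' with length 2

2


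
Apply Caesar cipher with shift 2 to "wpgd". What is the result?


Caesar cipher: shift "wpgd" by 2
  'w' (pos 22) + 2 = pos 24 = 'y'
  'p' (pos 15) + 2 = pos 17 = 'r'
  'g' (pos 6) + 2 = pos 8 = 'i'
  'd' (pos 3) + 2 = pos 5 = 'f'
Result: yrif

yrif


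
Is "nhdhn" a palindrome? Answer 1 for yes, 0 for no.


Input: nhdhn
Reversed: nhdhn
  Compare pos 0 ('n') with pos 4 ('n'): match
  Compare pos 1 ('h') with pos 3 ('h'): match
Result: palindrome

1


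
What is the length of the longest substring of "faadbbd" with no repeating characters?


Input: "faadbbd"
Sliding window (track last position of each char):
  Position 0 ('f'): window [0,0] length 1 -- new best
  Position 1 ('a'): window [0,1] length 2 -- new best
  Position 2 ('a'): repeat (last at 1), move window start to 2
  Position 2 ('a'): window [2,2] length 1
  Position 3 ('d'): window [2,3] length 2
  Position 4 ('b'): window [2,4] length 3 -- new best
  Position 5 ('b'): repeat (last at 4), move window start to 5
  Position 5 ('b'): window [5,5] length 1
  Position 6 ('d'): window [5,6] length 2
Longest substring with no repeats: "adb" with length 3

3


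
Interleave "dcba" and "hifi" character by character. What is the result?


Interleaving "dcba" and "hifi":
  Position 0: 'd' from first, 'h' from second => "dh"
  Position 1: 'c' from first, 'i' from second => "ci"
  Position 2: 'b' from first, 'f' from second => "bf"
  Position 3: 'a' from first, 'i' from second => "ai"
Result: dhcibfai

dhcibfai


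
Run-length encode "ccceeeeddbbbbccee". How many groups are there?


Input: ccceeeeddbbbbccee
Scanning for consecutive runs:
  Group 1: 'c' x 3 (positions 0-2)
  Group 2: 'e' x 4 (positions 3-6)
  Group 3: 'd' x 2 (positions 7-8)
  Group 4: 'b' x 4 (positions 9-12)
  Group 5: 'c' x 2 (positions 13-14)
  Group 6: 'e' x 2 (positions 15-16)
Total groups: 6

6


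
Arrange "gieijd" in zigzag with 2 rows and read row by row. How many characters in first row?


Zigzag "gieijd" into 2 rows:
Placing characters:
  'g' => row 0
  'i' => row 1
  'e' => row 0
  'i' => row 1
  'j' => row 0
  'd' => row 1
Rows:
  Row 0: "gej"
  Row 1: "iid"
First row length: 3

3


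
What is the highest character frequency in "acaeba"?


Input: acaeba
Character counts:
  'a': 3
  'b': 1
  'c': 1
  'e': 1
Maximum frequency: 3

3


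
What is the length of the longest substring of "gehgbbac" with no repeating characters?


Input: "gehgbbac"
Sliding window (track last position of each char):
  Position 0 ('g'): window [0,0] length 1 -- new best
  Position 1 ('e'): window [0,1] length 2 -- new best
  Position 2 ('h'): window [0,2] length 3 -- new best
  Position 3 ('g'): repeat (last at 0), move window start to 1
  Position 3 ('g'): window [1,3] length 3
  Position 4 ('b'): window [1,4] length 4 -- new best
  Position 5 ('b'): repeat (last at 4), move window start to 5
  Position 5 ('b'): window [5,5] length 1
  Position 6 ('a'): window [5,6] length 2
  Position 7 ('c'): window [5,7] length 3
Longest substring with no repeats: "ehgb" with length 4

4


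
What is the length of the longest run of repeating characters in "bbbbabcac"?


Input: "bbbbabcac"
Scanning for longest run:
  Position 1 ('b'): continues run of 'b', length=2
  Position 2 ('b'): continues run of 'b', length=3
  Position 3 ('b'): continues run of 'b', length=4
  Position 4 ('a'): new char, reset run to 1
  Position 5 ('b'): new char, reset run to 1
  Position 6 ('c'): new char, reset run to 1
  Position 7 ('a'): new char, reset run to 1
  Position 8 ('c'): new char, reset run to 1
Longest run: 'b' with length 4

4


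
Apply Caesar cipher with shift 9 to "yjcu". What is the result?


Caesar cipher: shift "yjcu" by 9
  'y' (pos 24) + 9 = pos 7 = 'h'
  'j' (pos 9) + 9 = pos 18 = 's'
  'c' (pos 2) + 9 = pos 11 = 'l'
  'u' (pos 20) + 9 = pos 3 = 'd'
Result: hsld

hsld


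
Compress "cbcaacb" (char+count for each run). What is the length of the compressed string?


Input: cbcaacb
Runs:
  'c' x 1 => "c1"
  'b' x 1 => "b1"
  'c' x 1 => "c1"
  'a' x 2 => "a2"
  'c' x 1 => "c1"
  'b' x 1 => "b1"
Compressed: "c1b1c1a2c1b1"
Compressed length: 12

12


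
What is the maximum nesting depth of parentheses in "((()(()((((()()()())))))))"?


Input: "((()(()((((()()()())))))))"
Tracking depth:
  Position 0 '(': depth becomes 1
  Position 1 '(': depth becomes 2
  Position 2 '(': depth becomes 3
  Position 3 ')': depth becomes 2
  Position 4 '(': depth becomes 3
  Position 5 '(': depth becomes 4
  Position 6 ')': depth becomes 3
  Position 7 '(': depth becomes 4
  Position 8 '(': depth becomes 5
  Position 9 '(': depth becomes 6
  Position 10 '(': depth becomes 7
  Position 11 '(': depth becomes 8
  Position 12 ')': depth becomes 7
  Position 13 '(': depth becomes 8
  Position 14 ')': depth becomes 7
  Position 15 '(': depth becomes 8
  Position 16 ')': depth becomes 7
  Position 17 '(': depth becomes 8
  Position 18 ')': depth becomes 7
  Position 19 ')': depth becomes 6
  Position 20 ')': depth becomes 5
  Position 21 ')': depth becomes 4
  Position 22 ')': depth becomes 3
  Position 23 ')': depth becomes 2
  Position 24 ')': depth becomes 1
  Position 25 ')': depth becomes 0
Maximum depth reached: 8

8


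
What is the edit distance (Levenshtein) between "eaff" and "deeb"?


Computing edit distance: "eaff" -> "deeb"
DP table:
           d    e    e    b
      0    1    2    3    4
  e   1    1    1    2    3
  a   2    2    2    2    3
  f   3    3    3    3    3
  f   4    4    4    4    4
Edit distance = dp[4][4] = 4

4


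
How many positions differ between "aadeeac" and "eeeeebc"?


Comparing "aadeeac" and "eeeeebc" position by position:
  Position 0: 'a' vs 'e' => DIFFER
  Position 1: 'a' vs 'e' => DIFFER
  Position 2: 'd' vs 'e' => DIFFER
  Position 3: 'e' vs 'e' => same
  Position 4: 'e' vs 'e' => same
  Position 5: 'a' vs 'b' => DIFFER
  Position 6: 'c' vs 'c' => same
Positions that differ: 4

4


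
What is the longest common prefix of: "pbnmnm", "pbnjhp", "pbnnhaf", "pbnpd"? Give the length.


Words: pbnmnm, pbnjhp, pbnnhaf, pbnpd
  Position 0: all 'p' => match
  Position 1: all 'b' => match
  Position 2: all 'n' => match
  Position 3: ('m', 'j', 'n', 'p') => mismatch, stop
LCP = "pbn" (length 3)

3


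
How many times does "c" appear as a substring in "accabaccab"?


Searching for "c" in "accabaccab"
Scanning each position:
  Position 0: "a" => no
  Position 1: "c" => MATCH
  Position 2: "c" => MATCH
  Position 3: "a" => no
  Position 4: "b" => no
  Position 5: "a" => no
  Position 6: "c" => MATCH
  Position 7: "c" => MATCH
  Position 8: "a" => no
  Position 9: "b" => no
Total occurrences: 4

4


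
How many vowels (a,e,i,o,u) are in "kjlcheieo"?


Input: kjlcheieo
Checking each character:
  'k' at position 0: consonant
  'j' at position 1: consonant
  'l' at position 2: consonant
  'c' at position 3: consonant
  'h' at position 4: consonant
  'e' at position 5: vowel (running total: 1)
  'i' at position 6: vowel (running total: 2)
  'e' at position 7: vowel (running total: 3)
  'o' at position 8: vowel (running total: 4)
Total vowels: 4

4


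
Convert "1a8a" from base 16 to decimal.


Input: "1a8a" in base 16
Positional expansion:
  Digit '1' (value 1) x 16^3 = 4096
  Digit 'a' (value 10) x 16^2 = 2560
  Digit '8' (value 8) x 16^1 = 128
  Digit 'a' (value 10) x 16^0 = 10
Sum = 6794

6794


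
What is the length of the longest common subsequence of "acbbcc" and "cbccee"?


LCS of "acbbcc" and "cbccee"
DP table:
           c    b    c    c    e    e
      0    0    0    0    0    0    0
  a   0    0    0    0    0    0    0
  c   0    1    1    1    1    1    1
  b   0    1    2    2    2    2    2
  b   0    1    2    2    2    2    2
  c   0    1    2    3    3    3    3
  c   0    1    2    3    4    4    4
LCS length = dp[6][6] = 4

4


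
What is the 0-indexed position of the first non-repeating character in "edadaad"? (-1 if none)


Input: edadaad
Character frequencies:
  'a': 3
  'd': 3
  'e': 1
Scanning left to right for freq == 1:
  Position 0 ('e'): unique! => answer = 0

0


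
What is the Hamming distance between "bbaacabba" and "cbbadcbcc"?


Comparing "bbaacabba" and "cbbadcbcc" position by position:
  Position 0: 'b' vs 'c' => differ
  Position 1: 'b' vs 'b' => same
  Position 2: 'a' vs 'b' => differ
  Position 3: 'a' vs 'a' => same
  Position 4: 'c' vs 'd' => differ
  Position 5: 'a' vs 'c' => differ
  Position 6: 'b' vs 'b' => same
  Position 7: 'b' vs 'c' => differ
  Position 8: 'a' vs 'c' => differ
Total differences (Hamming distance): 6

6


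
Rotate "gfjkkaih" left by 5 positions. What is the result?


Input: "gfjkkaih", rotate left by 5
First 5 characters: "gfjkk"
Remaining characters: "aih"
Concatenate remaining + first: "aih" + "gfjkk" = "aihgfjkk"

aihgfjkk


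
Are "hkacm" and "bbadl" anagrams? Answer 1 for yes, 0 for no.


Strings: "hkacm", "bbadl"
Sorted first:  achkm
Sorted second: abbdl
Differ at position 1: 'c' vs 'b' => not anagrams

0


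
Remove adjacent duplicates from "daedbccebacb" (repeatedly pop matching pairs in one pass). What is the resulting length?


Input: daedbccebacb
Stack-based adjacent duplicate removal:
  Read 'd': push. Stack: d
  Read 'a': push. Stack: da
  Read 'e': push. Stack: dae
  Read 'd': push. Stack: daed
  Read 'b': push. Stack: daedb
  Read 'c': push. Stack: daedbc
  Read 'c': matches stack top 'c' => pop. Stack: daedb
  Read 'e': push. Stack: daedbe
  Read 'b': push. Stack: daedbeb
  Read 'a': push. Stack: daedbeba
  Read 'c': push. Stack: daedbebac
  Read 'b': push. Stack: daedbebacb
Final stack: "daedbebacb" (length 10)

10


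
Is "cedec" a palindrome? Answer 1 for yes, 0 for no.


Input: cedec
Reversed: cedec
  Compare pos 0 ('c') with pos 4 ('c'): match
  Compare pos 1 ('e') with pos 3 ('e'): match
Result: palindrome

1


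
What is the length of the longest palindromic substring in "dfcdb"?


Input: "dfcdb"
Checking substrings for palindromes:
  No multi-char palindromic substrings found
Longest palindromic substring: "d" with length 1

1


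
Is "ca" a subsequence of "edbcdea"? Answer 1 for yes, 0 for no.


Check if "ca" is a subsequence of "edbcdea"
Greedy scan:
  Position 0 ('e'): no match needed
  Position 1 ('d'): no match needed
  Position 2 ('b'): no match needed
  Position 3 ('c'): matches sub[0] = 'c'
  Position 4 ('d'): no match needed
  Position 5 ('e'): no match needed
  Position 6 ('a'): matches sub[1] = 'a'
All 2 characters matched => is a subsequence

1


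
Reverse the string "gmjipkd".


Input: gmjipkd
Reading characters right to left:
  Position 6: 'd'
  Position 5: 'k'
  Position 4: 'p'
  Position 3: 'i'
  Position 2: 'j'
  Position 1: 'm'
  Position 0: 'g'
Reversed: dkpijmg

dkpijmg


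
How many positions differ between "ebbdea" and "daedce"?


Comparing "ebbdea" and "daedce" position by position:
  Position 0: 'e' vs 'd' => DIFFER
  Position 1: 'b' vs 'a' => DIFFER
  Position 2: 'b' vs 'e' => DIFFER
  Position 3: 'd' vs 'd' => same
  Position 4: 'e' vs 'c' => DIFFER
  Position 5: 'a' vs 'e' => DIFFER
Positions that differ: 5

5


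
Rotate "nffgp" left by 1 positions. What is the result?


Input: "nffgp", rotate left by 1
First 1 characters: "n"
Remaining characters: "ffgp"
Concatenate remaining + first: "ffgp" + "n" = "ffgpn"

ffgpn


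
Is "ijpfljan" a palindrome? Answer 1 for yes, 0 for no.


Input: ijpfljan
Reversed: najlfpji
  Compare pos 0 ('i') with pos 7 ('n'): MISMATCH
  Compare pos 1 ('j') with pos 6 ('a'): MISMATCH
  Compare pos 2 ('p') with pos 5 ('j'): MISMATCH
  Compare pos 3 ('f') with pos 4 ('l'): MISMATCH
Result: not a palindrome

0


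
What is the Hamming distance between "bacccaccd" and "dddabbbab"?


Comparing "bacccaccd" and "dddabbbab" position by position:
  Position 0: 'b' vs 'd' => differ
  Position 1: 'a' vs 'd' => differ
  Position 2: 'c' vs 'd' => differ
  Position 3: 'c' vs 'a' => differ
  Position 4: 'c' vs 'b' => differ
  Position 5: 'a' vs 'b' => differ
  Position 6: 'c' vs 'b' => differ
  Position 7: 'c' vs 'a' => differ
  Position 8: 'd' vs 'b' => differ
Total differences (Hamming distance): 9

9


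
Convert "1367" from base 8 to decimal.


Input: "1367" in base 8
Positional expansion:
  Digit '1' (value 1) x 8^3 = 512
  Digit '3' (value 3) x 8^2 = 192
  Digit '6' (value 6) x 8^1 = 48
  Digit '7' (value 7) x 8^0 = 7
Sum = 759

759


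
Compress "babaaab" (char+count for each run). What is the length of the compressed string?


Input: babaaab
Runs:
  'b' x 1 => "b1"
  'a' x 1 => "a1"
  'b' x 1 => "b1"
  'a' x 3 => "a3"
  'b' x 1 => "b1"
Compressed: "b1a1b1a3b1"
Compressed length: 10

10


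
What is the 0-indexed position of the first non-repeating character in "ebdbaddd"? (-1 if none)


Input: ebdbaddd
Character frequencies:
  'a': 1
  'b': 2
  'd': 4
  'e': 1
Scanning left to right for freq == 1:
  Position 0 ('e'): unique! => answer = 0

0


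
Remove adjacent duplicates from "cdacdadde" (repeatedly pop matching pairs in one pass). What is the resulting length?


Input: cdacdadde
Stack-based adjacent duplicate removal:
  Read 'c': push. Stack: c
  Read 'd': push. Stack: cd
  Read 'a': push. Stack: cda
  Read 'c': push. Stack: cdac
  Read 'd': push. Stack: cdacd
  Read 'a': push. Stack: cdacda
  Read 'd': push. Stack: cdacdad
  Read 'd': matches stack top 'd' => pop. Stack: cdacda
  Read 'e': push. Stack: cdacdae
Final stack: "cdacdae" (length 7)

7


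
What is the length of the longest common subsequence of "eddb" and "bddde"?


LCS of "eddb" and "bddde"
DP table:
           b    d    d    d    e
      0    0    0    0    0    0
  e   0    0    0    0    0    1
  d   0    0    1    1    1    1
  d   0    0    1    2    2    2
  b   0    1    1    2    2    2
LCS length = dp[4][5] = 2

2


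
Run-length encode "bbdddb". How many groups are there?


Input: bbdddb
Scanning for consecutive runs:
  Group 1: 'b' x 2 (positions 0-1)
  Group 2: 'd' x 3 (positions 2-4)
  Group 3: 'b' x 1 (positions 5-5)
Total groups: 3

3


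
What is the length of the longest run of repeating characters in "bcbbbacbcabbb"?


Input: "bcbbbacbcabbb"
Scanning for longest run:
  Position 1 ('c'): new char, reset run to 1
  Position 2 ('b'): new char, reset run to 1
  Position 3 ('b'): continues run of 'b', length=2
  Position 4 ('b'): continues run of 'b', length=3
  Position 5 ('a'): new char, reset run to 1
  Position 6 ('c'): new char, reset run to 1
  Position 7 ('b'): new char, reset run to 1
  Position 8 ('c'): new char, reset run to 1
  Position 9 ('a'): new char, reset run to 1
  Position 10 ('b'): new char, reset run to 1
  Position 11 ('b'): continues run of 'b', length=2
  Position 12 ('b'): continues run of 'b', length=3
Longest run: 'b' with length 3

3


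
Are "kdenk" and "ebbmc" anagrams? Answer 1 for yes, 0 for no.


Strings: "kdenk", "ebbmc"
Sorted first:  dekkn
Sorted second: bbcem
Differ at position 0: 'd' vs 'b' => not anagrams

0


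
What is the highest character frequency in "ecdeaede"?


Input: ecdeaede
Character counts:
  'a': 1
  'c': 1
  'd': 2
  'e': 4
Maximum frequency: 4

4


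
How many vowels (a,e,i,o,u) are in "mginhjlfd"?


Input: mginhjlfd
Checking each character:
  'm' at position 0: consonant
  'g' at position 1: consonant
  'i' at position 2: vowel (running total: 1)
  'n' at position 3: consonant
  'h' at position 4: consonant
  'j' at position 5: consonant
  'l' at position 6: consonant
  'f' at position 7: consonant
  'd' at position 8: consonant
Total vowels: 1

1


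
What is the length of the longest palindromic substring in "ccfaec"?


Input: "ccfaec"
Checking substrings for palindromes:
  [0:2] "cc" (len 2) => palindrome
Longest palindromic substring: "cc" with length 2

2


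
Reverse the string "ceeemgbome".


Input: ceeemgbome
Reading characters right to left:
  Position 9: 'e'
  Position 8: 'm'
  Position 7: 'o'
  Position 6: 'b'
  Position 5: 'g'
  Position 4: 'm'
  Position 3: 'e'
  Position 2: 'e'
  Position 1: 'e'
  Position 0: 'c'
Reversed: emobgmeeec

emobgmeeec


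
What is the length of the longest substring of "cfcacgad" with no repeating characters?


Input: "cfcacgad"
Sliding window (track last position of each char):
  Position 0 ('c'): window [0,0] length 1 -- new best
  Position 1 ('f'): window [0,1] length 2 -- new best
  Position 2 ('c'): repeat (last at 0), move window start to 1
  Position 2 ('c'): window [1,2] length 2
  Position 3 ('a'): window [1,3] length 3 -- new best
  Position 4 ('c'): repeat (last at 2), move window start to 3
  Position 4 ('c'): window [3,4] length 2
  Position 5 ('g'): window [3,5] length 3
  Position 6 ('a'): repeat (last at 3), move window start to 4
  Position 6 ('a'): window [4,6] length 3
  Position 7 ('d'): window [4,7] length 4 -- new best
Longest substring with no repeats: "cgad" with length 4

4


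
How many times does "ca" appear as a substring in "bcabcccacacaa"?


Searching for "ca" in "bcabcccacacaa"
Scanning each position:
  Position 0: "bc" => no
  Position 1: "ca" => MATCH
  Position 2: "ab" => no
  Position 3: "bc" => no
  Position 4: "cc" => no
  Position 5: "cc" => no
  Position 6: "ca" => MATCH
  Position 7: "ac" => no
  Position 8: "ca" => MATCH
  Position 9: "ac" => no
  Position 10: "ca" => MATCH
  Position 11: "aa" => no
Total occurrences: 4

4


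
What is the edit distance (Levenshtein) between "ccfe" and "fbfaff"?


Computing edit distance: "ccfe" -> "fbfaff"
DP table:
           f    b    f    a    f    f
      0    1    2    3    4    5    6
  c   1    1    2    3    4    5    6
  c   2    2    2    3    4    5    6
  f   3    2    3    2    3    4    5
  e   4    3    3    3    3    4    5
Edit distance = dp[4][6] = 5

5


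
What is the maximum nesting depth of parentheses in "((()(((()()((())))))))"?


Input: "((()(((()()((())))))))"
Tracking depth:
  Position 0 '(': depth becomes 1
  Position 1 '(': depth becomes 2
  Position 2 '(': depth becomes 3
  Position 3 ')': depth becomes 2
  Position 4 '(': depth becomes 3
  Position 5 '(': depth becomes 4
  Position 6 '(': depth becomes 5
  Position 7 '(': depth becomes 6
  Position 8 ')': depth becomes 5
  Position 9 '(': depth becomes 6
  Position 10 ')': depth becomes 5
  Position 11 '(': depth becomes 6
  Position 12 '(': depth becomes 7
  Position 13 '(': depth becomes 8
  Position 14 ')': depth becomes 7
  Position 15 ')': depth becomes 6
  Position 16 ')': depth becomes 5
  Position 17 ')': depth becomes 4
  Position 18 ')': depth becomes 3
  Position 19 ')': depth becomes 2
  Position 20 ')': depth becomes 1
  Position 21 ')': depth becomes 0
Maximum depth reached: 8

8


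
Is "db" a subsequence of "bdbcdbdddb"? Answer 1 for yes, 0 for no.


Check if "db" is a subsequence of "bdbcdbdddb"
Greedy scan:
  Position 0 ('b'): no match needed
  Position 1 ('d'): matches sub[0] = 'd'
  Position 2 ('b'): matches sub[1] = 'b'
  Position 3 ('c'): no match needed
  Position 4 ('d'): no match needed
  Position 5 ('b'): no match needed
  Position 6 ('d'): no match needed
  Position 7 ('d'): no match needed
  Position 8 ('d'): no match needed
  Position 9 ('b'): no match needed
All 2 characters matched => is a subsequence

1


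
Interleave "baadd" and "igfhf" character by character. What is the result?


Interleaving "baadd" and "igfhf":
  Position 0: 'b' from first, 'i' from second => "bi"
  Position 1: 'a' from first, 'g' from second => "ag"
  Position 2: 'a' from first, 'f' from second => "af"
  Position 3: 'd' from first, 'h' from second => "dh"
  Position 4: 'd' from first, 'f' from second => "df"
Result: biagafdhdf

biagafdhdf


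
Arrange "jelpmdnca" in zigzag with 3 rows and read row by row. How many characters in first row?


Zigzag "jelpmdnca" into 3 rows:
Placing characters:
  'j' => row 0
  'e' => row 1
  'l' => row 2
  'p' => row 1
  'm' => row 0
  'd' => row 1
  'n' => row 2
  'c' => row 1
  'a' => row 0
Rows:
  Row 0: "jma"
  Row 1: "epdc"
  Row 2: "ln"
First row length: 3

3


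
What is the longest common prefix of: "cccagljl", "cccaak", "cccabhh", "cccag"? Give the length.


Words: cccagljl, cccaak, cccabhh, cccag
  Position 0: all 'c' => match
  Position 1: all 'c' => match
  Position 2: all 'c' => match
  Position 3: all 'a' => match
  Position 4: ('g', 'a', 'b', 'g') => mismatch, stop
LCP = "ccca" (length 4)

4


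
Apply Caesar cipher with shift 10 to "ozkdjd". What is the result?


Caesar cipher: shift "ozkdjd" by 10
  'o' (pos 14) + 10 = pos 24 = 'y'
  'z' (pos 25) + 10 = pos 9 = 'j'
  'k' (pos 10) + 10 = pos 20 = 'u'
  'd' (pos 3) + 10 = pos 13 = 'n'
  'j' (pos 9) + 10 = pos 19 = 't'
  'd' (pos 3) + 10 = pos 13 = 'n'
Result: yjuntn

yjuntn


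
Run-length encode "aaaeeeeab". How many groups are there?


Input: aaaeeeeab
Scanning for consecutive runs:
  Group 1: 'a' x 3 (positions 0-2)
  Group 2: 'e' x 4 (positions 3-6)
  Group 3: 'a' x 1 (positions 7-7)
  Group 4: 'b' x 1 (positions 8-8)
Total groups: 4

4


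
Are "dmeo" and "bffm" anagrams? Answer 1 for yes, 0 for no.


Strings: "dmeo", "bffm"
Sorted first:  demo
Sorted second: bffm
Differ at position 0: 'd' vs 'b' => not anagrams

0


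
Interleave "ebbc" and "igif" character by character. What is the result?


Interleaving "ebbc" and "igif":
  Position 0: 'e' from first, 'i' from second => "ei"
  Position 1: 'b' from first, 'g' from second => "bg"
  Position 2: 'b' from first, 'i' from second => "bi"
  Position 3: 'c' from first, 'f' from second => "cf"
Result: eibgbicf

eibgbicf


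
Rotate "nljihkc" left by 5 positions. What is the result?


Input: "nljihkc", rotate left by 5
First 5 characters: "nljih"
Remaining characters: "kc"
Concatenate remaining + first: "kc" + "nljih" = "kcnljih"

kcnljih


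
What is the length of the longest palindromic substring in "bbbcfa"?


Input: "bbbcfa"
Checking substrings for palindromes:
  [0:3] "bbb" (len 3) => palindrome
  [0:2] "bb" (len 2) => palindrome
  [1:3] "bb" (len 2) => palindrome
Longest palindromic substring: "bbb" with length 3

3


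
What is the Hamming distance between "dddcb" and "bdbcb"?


Comparing "dddcb" and "bdbcb" position by position:
  Position 0: 'd' vs 'b' => differ
  Position 1: 'd' vs 'd' => same
  Position 2: 'd' vs 'b' => differ
  Position 3: 'c' vs 'c' => same
  Position 4: 'b' vs 'b' => same
Total differences (Hamming distance): 2

2


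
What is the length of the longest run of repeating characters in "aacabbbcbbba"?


Input: "aacabbbcbbba"
Scanning for longest run:
  Position 1 ('a'): continues run of 'a', length=2
  Position 2 ('c'): new char, reset run to 1
  Position 3 ('a'): new char, reset run to 1
  Position 4 ('b'): new char, reset run to 1
  Position 5 ('b'): continues run of 'b', length=2
  Position 6 ('b'): continues run of 'b', length=3
  Position 7 ('c'): new char, reset run to 1
  Position 8 ('b'): new char, reset run to 1
  Position 9 ('b'): continues run of 'b', length=2
  Position 10 ('b'): continues run of 'b', length=3
  Position 11 ('a'): new char, reset run to 1
Longest run: 'b' with length 3

3


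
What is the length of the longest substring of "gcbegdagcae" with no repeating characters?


Input: "gcbegdagcae"
Sliding window (track last position of each char):
  Position 0 ('g'): window [0,0] length 1 -- new best
  Position 1 ('c'): window [0,1] length 2 -- new best
  Position 2 ('b'): window [0,2] length 3 -- new best
  Position 3 ('e'): window [0,3] length 4 -- new best
  Position 4 ('g'): repeat (last at 0), move window start to 1
  Position 4 ('g'): window [1,4] length 4
  Position 5 ('d'): window [1,5] length 5 -- new best
  Position 6 ('a'): window [1,6] length 6 -- new best
  Position 7 ('g'): repeat (last at 4), move window start to 5
  Position 7 ('g'): window [5,7] length 3
  Position 8 ('c'): window [5,8] length 4
  Position 9 ('a'): repeat (last at 6), move window start to 7
  Position 9 ('a'): window [7,9] length 3
  Position 10 ('e'): window [7,10] length 4
Longest substring with no repeats: "cbegda" with length 6

6


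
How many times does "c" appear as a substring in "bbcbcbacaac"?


Searching for "c" in "bbcbcbacaac"
Scanning each position:
  Position 0: "b" => no
  Position 1: "b" => no
  Position 2: "c" => MATCH
  Position 3: "b" => no
  Position 4: "c" => MATCH
  Position 5: "b" => no
  Position 6: "a" => no
  Position 7: "c" => MATCH
  Position 8: "a" => no
  Position 9: "a" => no
  Position 10: "c" => MATCH
Total occurrences: 4

4
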